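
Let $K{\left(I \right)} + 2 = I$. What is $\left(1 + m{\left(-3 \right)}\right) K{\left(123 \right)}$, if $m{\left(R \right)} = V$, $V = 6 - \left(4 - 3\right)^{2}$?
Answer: $726$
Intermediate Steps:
$K{\left(I \right)} = -2 + I$
$V = 5$ ($V = 6 - 1^{2} = 6 - 1 = 5$)
$m{\left(R \right)} = 5$
$\left(1 + m{\left(-3 \right)}\right) K{\left(123 \right)} = \left(1 + 5\right) \left(-2 + 123\right) = 6 \cdot 121 = 726$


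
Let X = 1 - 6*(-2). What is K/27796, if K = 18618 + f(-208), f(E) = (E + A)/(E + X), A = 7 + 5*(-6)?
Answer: 1210247/1806740 ≈ 0.66985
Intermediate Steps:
X = 13 (X = 1 + 12 = 13)
A = -23 (A = 7 - 30 = -23)
f(E) = (-23 + E)/(13 + E) (f(E) = (E - 23)/(E + 13) = (-23 + E)/(13 + E))
K = 1210247/65 (K = 18618 + (-23 - 208)/(13 - 208) = 18618 - 231/(-195) = 18618 - 1/195*(-231) = 18618 + 77/65 = 1210247/65 ≈ 18619.)
K/27796 = (1210247/65)/27796 = (1210247/65)*(1/27796) = 1210247/1806740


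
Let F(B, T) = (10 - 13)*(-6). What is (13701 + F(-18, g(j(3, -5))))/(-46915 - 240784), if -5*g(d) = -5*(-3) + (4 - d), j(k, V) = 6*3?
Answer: -13719/287699 ≈ -0.047685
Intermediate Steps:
j(k, V) = 18
g(d) = -19/5 + d/5 (g(d) = -(-5*(-3) + (4 - d))/5 = -(15 + (4 - d))/5 = -(19 - d)/5 = -19/5 + d/5)
F(B, T) = 18 (F(B, T) = -3*(-6) = 18)
(13701 + F(-18, g(j(3, -5))))/(-46915 - 240784) = (13701 + 18)/(-46915 - 240784) = 13719/(-287699) = 13719*(-1/287699) = -13719/287699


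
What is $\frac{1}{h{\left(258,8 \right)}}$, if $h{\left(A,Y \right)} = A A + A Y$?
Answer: $\frac{1}{68628} \approx 1.4571 \cdot 10^{-5}$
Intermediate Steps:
$h{\left(A,Y \right)} = A^{2} + A Y$
$\frac{1}{h{\left(258,8 \right)}} = \frac{1}{258 \left(258 + 8\right)} = \frac{1}{258 \cdot 266} = \frac{1}{68628}$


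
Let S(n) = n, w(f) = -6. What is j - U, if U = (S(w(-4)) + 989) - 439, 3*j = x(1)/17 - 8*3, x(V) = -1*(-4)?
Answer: -28148/51 ≈ -551.92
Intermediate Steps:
x(V) = 4
j = -404/51 (j = (4/17 - 8*3)/3 = (4*(1/17) - 24)/3 = (4/17 - 24)/3 = (⅓)*(-404/17) = -404/51 ≈ -7.9216)
U = 544 (U = (-6 + 989) - 439 = 983 - 439 = 544)
j - U = -404/51 - 1*544 = -404/51 - 544 = -28148/51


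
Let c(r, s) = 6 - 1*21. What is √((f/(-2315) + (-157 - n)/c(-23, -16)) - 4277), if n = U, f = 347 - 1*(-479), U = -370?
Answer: I*√22999418510/2315 ≈ 65.51*I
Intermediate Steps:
c(r, s) = -15 (c(r, s) = 6 - 21 = -15)
f = 826 (f = 347 + 479 = 826)
n = -370
√((f/(-2315) + (-157 - n)/c(-23, -16)) - 4277) = √((826/(-2315) + (-157 - 1*(-370))/(-15)) - 4277) = √((826*(-1/2315) + (-157 + 370)*(-1/15)) - 4277) = √((-826/2315 + 213*(-1/15)) - 4277) = √((-826/2315 - 71/5) - 4277) = √(-33699/2315 - 4277) = √(-9934954/2315) = I*√22999418510/2315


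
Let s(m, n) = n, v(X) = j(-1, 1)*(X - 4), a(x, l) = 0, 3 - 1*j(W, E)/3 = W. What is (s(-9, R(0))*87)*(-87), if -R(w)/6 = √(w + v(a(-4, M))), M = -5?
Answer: 181656*I*√3 ≈ 3.1464e+5*I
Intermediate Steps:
j(W, E) = 9 - 3*W
v(X) = -48 + 12*X (v(X) = (9 - 3*(-1))*(X - 4) = (9 + 3)*(-4 + X) = 12*(-4 + X) = -48 + 12*X)
R(w) = -6*√(-48 + w) (R(w) = -6*√(w + (-48 + 12*0)) = -6*√(w + (-48 + 0)) = -6*√(w - 48) = -6*√(-48 + w))
(s(-9, R(0))*87)*(-87) = (-6*√(-48 + 0)*87)*(-87) = (-24*I*√3*87)*(-87) = -2088*I*√3*(-87) = 181656*I*√3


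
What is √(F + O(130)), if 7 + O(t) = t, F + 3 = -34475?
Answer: I*√34355 ≈ 185.35*I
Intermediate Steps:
F = -34478 (F = -3 - 34475 = -34478)
O(t) = -7 + t
√(F + O(130)) = √(-34478 + (-7 + 130)) = √(-34478 + 123) = √(-34355) = I*√34355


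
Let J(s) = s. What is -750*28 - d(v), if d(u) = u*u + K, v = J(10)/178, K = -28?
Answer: -166119237/7921 ≈ -20972.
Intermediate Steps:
v = 5/89 (v = 10/178 = 10*(1/178) = 5/89 ≈ 0.056180)
d(u) = -28 + u**2 (d(u) = u*u - 28 = u**2 - 28 = -28 + u**2)
-750*28 - d(v) = -750*28 - (-28 + (5/89)**2) = -21000 - (-28 + 25/7921) = -21000 - 1*(-221763/7921) = -21000 + 221763/7921 = -166119237/7921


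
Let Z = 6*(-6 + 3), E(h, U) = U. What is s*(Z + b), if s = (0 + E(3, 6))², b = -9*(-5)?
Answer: 972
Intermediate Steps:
b = 45
s = 36 (s = (0 + 6)² = 6² = 36)
Z = -18 (Z = 6*(-3) = -18)
s*(Z + b) = 36*(-18 + 45) = 36*27 = 972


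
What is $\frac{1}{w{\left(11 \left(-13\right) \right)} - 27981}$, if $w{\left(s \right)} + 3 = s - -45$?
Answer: $- \frac{1}{28082} \approx -3.561 \cdot 10^{-5}$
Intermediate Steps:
$w{\left(s \right)} = 42 + s$ ($w{\left(s \right)} = -3 + \left(s - -45\right) = -3 + \left(s + 45\right) = -3 + \left(45 + s\right) = 42 + s$)
$\frac{1}{w{\left(11 \left(-13\right) \right)} - 27981} = \frac{1}{\left(42 + 11 \left(-13\right)\right) - 27981} = \frac{1}{\left(42 - 143\right) - 27981} = \frac{1}{-101 - 27981} = \frac{1}{-28082} = - \frac{1}{28082}$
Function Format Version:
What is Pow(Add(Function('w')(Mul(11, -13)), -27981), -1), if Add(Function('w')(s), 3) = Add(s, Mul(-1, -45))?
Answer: Rational(-1, 28082) ≈ -3.5610e-5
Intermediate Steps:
Function('w')(s) = Add(42, s) (Function('w')(s) = Add(-3, Add(s, Mul(-1, -45))) = Add(-3, Add(s, 45)) = Add(-3, Add(45, s)) = Add(42, s))
Pow(Add(Function('w')(Mul(11, -13)), -27981), -1) = Pow(Add(Add(42, Mul(11, -13)), -27981), -1) = Pow(Add(Add(42, -143), -27981), -1) = Pow(Add(-101, -27981), -1) = Pow(-28082, -1) = Rational(-1, 28082)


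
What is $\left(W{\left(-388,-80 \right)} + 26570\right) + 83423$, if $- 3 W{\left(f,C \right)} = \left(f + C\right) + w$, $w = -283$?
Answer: $\frac{330730}{3} \approx 1.1024 \cdot 10^{5}$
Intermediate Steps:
$W{\left(f,C \right)} = \frac{283}{3} - \frac{C}{3} - \frac{f}{3}$ ($W{\left(f,C \right)} = - \frac{\left(f + C\right) - 283}{3} = - \frac{\left(C + f\right) - 283}{3} = - \frac{-283 + C + f}{3} = \frac{283}{3} - \frac{C}{3} - \frac{f}{3}$)
$\left(W{\left(-388,-80 \right)} + 26570\right) + 83423 = \left(\left(\frac{283}{3} - - \frac{80}{3} - - \frac{388}{3}\right) + 26570\right) + 83423 = \left(\left(\frac{283}{3} + \frac{80}{3} + \frac{388}{3}\right) + 26570\right) + 83423 = \left(\frac{751}{3} + 26570\right) + 83423 = \frac{80461}{3} + 83423 = \frac{330730}{3}$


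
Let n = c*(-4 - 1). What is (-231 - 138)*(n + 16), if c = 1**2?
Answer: -4059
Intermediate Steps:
c = 1
n = -5 (n = 1*(-4 - 1) = 1*(-5) = -5)
(-231 - 138)*(n + 16) = (-231 - 138)*(-5 + 16) = -369*11 = -4059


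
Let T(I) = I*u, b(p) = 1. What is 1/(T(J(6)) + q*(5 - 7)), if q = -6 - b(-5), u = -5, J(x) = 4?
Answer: -1/6 ≈ -0.16667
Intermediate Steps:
T(I) = -5*I (T(I) = I*(-5) = -5*I)
q = -7 (q = -6 - 1*1 = -6 - 1 = -7)
1/(T(J(6)) + q*(5 - 7)) = 1/(-5*4 - 7*(5 - 7)) = 1/(-20 - 7*(-2)) = 1/(-20 + 14) = 1/(-6) = -1/6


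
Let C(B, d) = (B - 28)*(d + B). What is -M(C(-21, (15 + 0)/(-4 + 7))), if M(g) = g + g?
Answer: -1568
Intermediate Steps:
C(B, d) = (-28 + B)*(B + d)
M(g) = 2*g
-M(C(-21, (15 + 0)/(-4 + 7))) = -2*((-21)**2 - 28*(-21) - 28*(15 + 0)/(-4 + 7) - 21*(15 + 0)/(-4 + 7)) = -2*(441 + 588 - 420/3 - 315/3) = -2*(441 + 588 - 28*5 - 21*5) = -2*(441 + 588 - 140 - 105) = -2*784 = -1*1568 = -1568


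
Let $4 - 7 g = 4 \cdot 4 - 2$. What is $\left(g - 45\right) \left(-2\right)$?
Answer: $\frac{650}{7} \approx 92.857$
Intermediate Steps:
$g = - \frac{10}{7}$ ($g = \frac{4}{7} - \frac{4 \cdot 4 - 2}{7} = \frac{4}{7} - \frac{16 - 2}{7} = \frac{4}{7} - 2 = - \frac{10}{7} \approx -1.4286$)
$\left(g - 45\right) \left(-2\right) = \left(- \frac{10}{7} - 45\right) \left(-2\right) = \left(- \frac{325}{7}\right) \left(-2\right) = \frac{650}{7}$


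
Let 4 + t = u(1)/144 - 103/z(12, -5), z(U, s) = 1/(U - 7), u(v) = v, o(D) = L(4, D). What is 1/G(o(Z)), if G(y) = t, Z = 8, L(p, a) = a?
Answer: -144/74735 ≈ -0.0019268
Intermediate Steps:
o(D) = D
z(U, s) = 1/(-7 + U)
t = -74735/144 (t = -4 + (1/144 - 103/(1/(-7 + 12))) = -4 + (1*(1/144) - 103/(1/5)) = -4 + (1/144 - 103/⅕) = -4 + (1/144 - 103*5) = -4 + (1/144 - 515) = -4 - 74159/144 = -74735/144 ≈ -518.99)
G(y) = -74735/144
1/G(o(Z)) = 1/(-74735/144) = -144/74735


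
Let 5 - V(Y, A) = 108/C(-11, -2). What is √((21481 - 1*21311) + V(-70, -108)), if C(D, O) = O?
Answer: √229 ≈ 15.133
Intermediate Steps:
V(Y, A) = 59 (V(Y, A) = 5 - 108/(-2) = 5 - 108*(-1)/2 = 5 - 1*(-54) = 5 + 54 = 59)
√((21481 - 1*21311) + V(-70, -108)) = √((21481 - 1*21311) + 59) = √((21481 - 21311) + 59) = √(170 + 59) = √229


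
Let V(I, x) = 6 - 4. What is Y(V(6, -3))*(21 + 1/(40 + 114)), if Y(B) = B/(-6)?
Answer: -3235/462 ≈ -7.0022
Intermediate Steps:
V(I, x) = 2
Y(B) = -B/6 (Y(B) = B*(-⅙) = -B/6)
Y(V(6, -3))*(21 + 1/(40 + 114)) = (-⅙*2)*(21 + 1/(40 + 114)) = -(21 + 1/154)/3 = -⅓*3235/154 = -3235/462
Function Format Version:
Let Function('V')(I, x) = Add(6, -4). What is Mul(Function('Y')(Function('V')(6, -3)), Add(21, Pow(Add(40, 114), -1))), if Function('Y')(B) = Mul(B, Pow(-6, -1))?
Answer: Rational(-3235, 462) ≈ -7.0022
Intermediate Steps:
Function('V')(I, x) = 2
Function('Y')(B) = Mul(Rational(-1, 6), B) (Function('Y')(B) = Mul(B, Rational(-1, 6)) = Mul(Rational(-1, 6), B))
Mul(Function('Y')(Function('V')(6, -3)), Add(21, Pow(Add(40, 114), -1))) = Mul(Mul(Rational(-1, 6), 2), Add(21, Pow(Add(40, 114), -1))) = Mul(Rational(-1, 3), Add(21, Pow(154, -1))) = Mul(Rational(-1, 3), Add(21, Rational(1, 154))) = Mul(Rational(-1, 3), Rational(3235, 154)) = Rational(-3235, 462)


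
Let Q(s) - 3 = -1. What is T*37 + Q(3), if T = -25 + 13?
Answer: -442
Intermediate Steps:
T = -12
Q(s) = 2 (Q(s) = 3 - 1 = 2)
T*37 + Q(3) = -12*37 + 2 = -444 + 2 = -442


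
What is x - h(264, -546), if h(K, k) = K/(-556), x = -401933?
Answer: -55868621/139 ≈ -4.0193e+5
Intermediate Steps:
h(K, k) = -K/556 (h(K, k) = K*(-1/556) = -K/556)
x - h(264, -546) = -401933 - (-1)*264/556 = -401933 - 1*(-66/139) = -401933 + 66/139 = -55868621/139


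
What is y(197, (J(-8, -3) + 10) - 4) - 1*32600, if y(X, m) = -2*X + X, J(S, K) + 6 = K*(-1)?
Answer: -32797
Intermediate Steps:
J(S, K) = -6 - K (J(S, K) = -6 + K*(-1) = -6 - K)
y(X, m) = -X
y(197, (J(-8, -3) + 10) - 4) - 1*32600 = -1*197 - 1*32600 = -197 - 32600 = -32797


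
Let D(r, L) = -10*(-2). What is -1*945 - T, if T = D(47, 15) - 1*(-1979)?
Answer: -2944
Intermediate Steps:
D(r, L) = 20
T = 1999 (T = 20 - 1*(-1979) = 20 + 1979 = 1999)
-1*945 - T = -1*945 - 1*1999 = -945 - 1999 = -2944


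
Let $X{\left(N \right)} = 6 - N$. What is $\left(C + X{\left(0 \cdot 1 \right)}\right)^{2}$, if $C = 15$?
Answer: $441$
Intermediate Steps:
$\left(C + X{\left(0 \cdot 1 \right)}\right)^{2} = \left(15 + \left(6 - 0 \cdot 1\right)\right)^{2} = \left(15 + \left(6 - 0\right)\right)^{2} = \left(15 + \left(6 + 0\right)\right)^{2} = \left(15 + 6\right)^{2} = 21^{2} = 441$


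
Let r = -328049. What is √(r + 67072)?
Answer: I*√260977 ≈ 510.86*I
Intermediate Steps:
√(r + 67072) = √(-328049 + 67072) = √(-260977) = I*√260977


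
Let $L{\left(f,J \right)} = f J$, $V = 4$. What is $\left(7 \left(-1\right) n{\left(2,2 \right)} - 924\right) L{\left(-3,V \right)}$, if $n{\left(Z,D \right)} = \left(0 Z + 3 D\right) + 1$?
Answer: $11676$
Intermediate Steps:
$n{\left(Z,D \right)} = 1 + 3 D$ ($n{\left(Z,D \right)} = \left(0 + 3 D\right) + 1 = 3 D + 1 = 1 + 3 D$)
$L{\left(f,J \right)} = J f$
$\left(7 \left(-1\right) n{\left(2,2 \right)} - 924\right) L{\left(-3,V \right)} = \left(7 \left(-1\right) \left(1 + 3 \cdot 2\right) - 924\right) 4 \left(-3\right) = \left(- 7 \left(1 + 6\right) - 924\right) \left(-12\right) = \left(\left(-7\right) 7 - 924\right) \left(-12\right) = \left(-49 - 924\right) \left(-12\right) = \left(-973\right) \left(-12\right) = 11676$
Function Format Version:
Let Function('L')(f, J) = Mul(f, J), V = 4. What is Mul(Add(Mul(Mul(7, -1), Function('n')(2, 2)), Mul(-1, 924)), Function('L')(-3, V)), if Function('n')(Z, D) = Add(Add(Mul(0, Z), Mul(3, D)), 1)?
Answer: 11676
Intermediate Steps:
Function('n')(Z, D) = Add(1, Mul(3, D)) (Function('n')(Z, D) = Add(Add(0, Mul(3, D)), 1) = Add(Mul(3, D), 1) = Add(1, Mul(3, D)))
Function('L')(f, J) = Mul(J, f)
Mul(Add(Mul(Mul(7, -1), Function('n')(2, 2)), Mul(-1, 924)), Function('L')(-3, V)) = Mul(Add(Mul(Mul(7, -1), Add(1, Mul(3, 2))), Mul(-1, 924)), Mul(4, -3)) = Mul(Add(Mul(-7, Add(1, 6)), -924), -12) = Mul(Add(Mul(-7, 7), -924), -12) = Mul(Add(-49, -924), -12) = Mul(-973, -12) = 11676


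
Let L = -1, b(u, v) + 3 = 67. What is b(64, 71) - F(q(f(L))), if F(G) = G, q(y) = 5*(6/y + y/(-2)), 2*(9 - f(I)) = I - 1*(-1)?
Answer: 499/6 ≈ 83.167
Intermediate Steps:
b(u, v) = 64 (b(u, v) = -3 + 67 = 64)
f(I) = 17/2 - I/2 (f(I) = 9 - (I - 1*(-1))/2 = 9 - (I + 1)/2 = 9 - (1 + I)/2 = 9 + (-½ - I/2) = 17/2 - I/2)
q(y) = 30/y - 5*y/2 (q(y) = 5*(6/y + y*(-½)) = 5*(6/y - y/2) = 30/y - 5*y/2)
b(64, 71) - F(q(f(L))) = 64 - (30/(17/2 - ½*(-1)) - 5*(17/2 - ½*(-1))/2) = 64 - (30/(17/2 + ½) - 5*(17/2 + ½)/2) = 64 - (30/9 - 5/2*9) = 64 - (30*(⅑) - 45/2) = 64 - (10/3 - 45/2) = 64 - 1*(-115/6) = 64 + 115/6 = 499/6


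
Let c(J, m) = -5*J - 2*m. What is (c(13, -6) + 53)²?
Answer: 0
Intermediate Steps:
(c(13, -6) + 53)² = ((-5*13 - 2*(-6)) + 53)² = ((-65 + 12) + 53)² = (-53 + 53)² = 0² = 0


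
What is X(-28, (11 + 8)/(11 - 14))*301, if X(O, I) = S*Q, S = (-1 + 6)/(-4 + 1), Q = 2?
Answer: -3010/3 ≈ -1003.3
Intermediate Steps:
S = -5/3 (S = 5/(-3) = 5*(-⅓) = -5/3 ≈ -1.6667)
X(O, I) = -10/3 (X(O, I) = -5/3*2 = -10/3)
X(-28, (11 + 8)/(11 - 14))*301 = -10/3*301 = -3010/3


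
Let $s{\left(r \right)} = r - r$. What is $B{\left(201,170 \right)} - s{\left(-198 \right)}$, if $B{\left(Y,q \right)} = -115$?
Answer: $-115$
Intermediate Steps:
$s{\left(r \right)} = 0$
$B{\left(201,170 \right)} - s{\left(-198 \right)} = -115 - 0 = -115 + 0 = -115$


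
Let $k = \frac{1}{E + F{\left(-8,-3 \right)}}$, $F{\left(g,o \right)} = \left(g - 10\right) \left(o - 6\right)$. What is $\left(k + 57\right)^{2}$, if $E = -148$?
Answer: $\frac{638401}{196} \approx 3257.1$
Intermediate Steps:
$F{\left(g,o \right)} = \left(-10 + g\right) \left(-6 + o\right)$
$k = \frac{1}{14}$ ($k = \frac{1}{-148 - -162} = \frac{1}{-148 + \left(60 + 30 + 48 + 24\right)} = \frac{1}{-148 + 162} = \frac{1}{14} \approx 0.071429$)
$\left(k + 57\right)^{2} = \left(\frac{1}{14} + 57\right)^{2} = \left(\frac{799}{14}\right)^{2} = \frac{638401}{196}$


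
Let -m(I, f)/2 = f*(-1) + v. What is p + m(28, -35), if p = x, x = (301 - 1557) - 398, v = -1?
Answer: -1722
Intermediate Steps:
m(I, f) = 2 + 2*f (m(I, f) = -2*(f*(-1) - 1) = -2*(-f - 1) = -2*(-1 - f) = 2 + 2*f)
x = -1654 (x = -1256 - 398 = -1654)
p = -1654
p + m(28, -35) = -1654 + (2 + 2*(-35)) = -1654 + (2 - 70) = -1654 - 68 = -1722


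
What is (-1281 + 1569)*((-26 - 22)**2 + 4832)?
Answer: 2055168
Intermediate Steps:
(-1281 + 1569)*((-26 - 22)**2 + 4832) = 288*((-48)**2 + 4832) = 288*(2304 + 4832) = 288*7136 = 2055168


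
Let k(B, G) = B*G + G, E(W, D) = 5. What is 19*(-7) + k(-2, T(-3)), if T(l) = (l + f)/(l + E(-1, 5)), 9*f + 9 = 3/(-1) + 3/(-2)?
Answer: -523/4 ≈ -130.75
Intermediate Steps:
f = -3/2 (f = -1 + (3/(-1) + 3/(-2))/9 = -1 + (3*(-1) + 3*(-1/2))/9 = -1 + (-3 - 3/2)/9 = -1 + (1/9)*(-9/2) = -1 - 1/2 = -3/2 ≈ -1.5000)
T(l) = (-3/2 + l)/(5 + l) (T(l) = (l - 3/2)/(l + 5) = (-3/2 + l)/(5 + l))
k(B, G) = G + B*G
19*(-7) + k(-2, T(-3)) = 19*(-7) + ((-3/2 - 3)/(5 - 3))*(1 - 2) = -133 + (-9/2/2)*(-1) = -133 + ((1/2)*(-9/2))*(-1) = -133 - 9/4*(-1) = -133 + 9/4 = -523/4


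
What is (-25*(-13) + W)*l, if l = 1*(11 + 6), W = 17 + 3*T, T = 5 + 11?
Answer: 6630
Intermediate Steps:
T = 16
W = 65 (W = 17 + 3*16 = 17 + 48 = 65)
l = 17 (l = 1*17 = 17)
(-25*(-13) + W)*l = (-25*(-13) + 65)*17 = (325 + 65)*17 = 390*17 = 6630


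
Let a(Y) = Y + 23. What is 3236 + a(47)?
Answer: 3306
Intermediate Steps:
a(Y) = 23 + Y
3236 + a(47) = 3236 + (23 + 47) = 3236 + 70 = 3306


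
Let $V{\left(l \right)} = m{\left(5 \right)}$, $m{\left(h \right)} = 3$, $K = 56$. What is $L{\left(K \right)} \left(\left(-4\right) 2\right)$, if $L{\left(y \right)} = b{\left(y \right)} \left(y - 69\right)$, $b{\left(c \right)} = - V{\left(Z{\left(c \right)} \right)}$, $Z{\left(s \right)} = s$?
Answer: $-312$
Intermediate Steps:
$V{\left(l \right)} = 3$
$b{\left(c \right)} = -3$ ($b{\left(c \right)} = \left(-1\right) 3 = -3$)
$L{\left(y \right)} = 207 - 3 y$ ($L{\left(y \right)} = - 3 \left(y - 69\right) = - 3 \left(-69 + y\right) = 207 - 3 y$)
$L{\left(K \right)} \left(\left(-4\right) 2\right) = \left(207 - 168\right) \left(\left(-4\right) 2\right) = \left(207 - 168\right) \left(-8\right) = 39 \left(-8\right) = -312$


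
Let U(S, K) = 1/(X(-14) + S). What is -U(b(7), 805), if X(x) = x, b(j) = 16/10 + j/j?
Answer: 5/57 ≈ 0.087719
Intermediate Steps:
b(j) = 13/5 (b(j) = 16*(⅒) + 1 = 8/5 + 1 = 13/5)
U(S, K) = 1/(-14 + S)
-U(b(7), 805) = -1/(-14 + 13/5) = -1/(-57/5) = -1*(-5/57) = 5/57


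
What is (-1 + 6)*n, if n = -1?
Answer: -5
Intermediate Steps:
(-1 + 6)*n = (-1 + 6)*(-1) = 5*(-1) = -5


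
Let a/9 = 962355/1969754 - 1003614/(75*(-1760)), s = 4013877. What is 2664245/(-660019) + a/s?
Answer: -77235984882406866162959/19133918477613605974000 ≈ -4.0366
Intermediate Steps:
a = 1577927663217/21667294000 (a = 9*(962355/1969754 - 1003614/(75*(-1760))) = 9*(962355*(1/1969754) - 1003614/(-132000)) = 9*(962355/1969754 - 1003614*(-1/132000)) = 9*(962355/1969754 + 167269/22000) = 9*(175325295913/21667294000) = 1577927663217/21667294000 ≈ 72.825)
2664245/(-660019) + a/s = 2664245/(-660019) + (1577927663217/21667294000)/4013877 = 2664245*(-1/660019) + (1577927663217/21667294000)*(1/4013877) = -2664245/660019 + 525975887739/28989951012946000 = -77235984882406866162959/19133918477613605974000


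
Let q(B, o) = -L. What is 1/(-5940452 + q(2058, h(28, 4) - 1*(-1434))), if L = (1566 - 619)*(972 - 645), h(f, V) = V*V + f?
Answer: -1/6250121 ≈ -1.6000e-7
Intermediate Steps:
h(f, V) = f + V² (h(f, V) = V² + f = f + V²)
L = 309669 (L = 947*327 = 309669)
q(B, o) = -309669 (q(B, o) = -1*309669 = -309669)
1/(-5940452 + q(2058, h(28, 4) - 1*(-1434))) = 1/(-5940452 - 309669) = 1/(-6250121) = -1/6250121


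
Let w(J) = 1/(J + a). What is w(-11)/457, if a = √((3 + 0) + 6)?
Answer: -1/3656 ≈ -0.00027352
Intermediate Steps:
a = 3 (a = √(3 + 6) = √9 = 3)
w(J) = 1/(3 + J) (w(J) = 1/(J + 3) = 1/(3 + J))
w(-11)/457 = 1/(457*(3 - 11)) = (1/457)/(-8) = (1/457)*(-⅛) = -1/3656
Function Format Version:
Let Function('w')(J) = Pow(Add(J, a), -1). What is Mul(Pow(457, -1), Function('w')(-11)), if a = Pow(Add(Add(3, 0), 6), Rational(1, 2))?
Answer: Rational(-1, 3656) ≈ -0.00027352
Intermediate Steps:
a = 3 (a = Pow(Add(3, 6), Rational(1, 2)) = Pow(9, Rational(1, 2)) = 3)
Function('w')(J) = Pow(Add(3, J), -1) (Function('w')(J) = Pow(Add(J, 3), -1) = Pow(Add(3, J), -1))
Mul(Pow(457, -1), Function('w')(-11)) = Mul(Pow(457, -1), Pow(Add(3, -11), -1)) = Mul(Rational(1, 457), Pow(-8, -1)) = Mul(Rational(1, 457), Rational(-1, 8)) = Rational(-1, 3656)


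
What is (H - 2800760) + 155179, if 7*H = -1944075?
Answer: -2923306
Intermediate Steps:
H = -277725 (H = (⅐)*(-1944075) = -277725)
(H - 2800760) + 155179 = (-277725 - 2800760) + 155179 = -3078485 + 155179 = -2923306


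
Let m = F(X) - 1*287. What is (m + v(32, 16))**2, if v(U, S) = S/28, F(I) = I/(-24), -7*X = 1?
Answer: 2315438161/28224 ≈ 82038.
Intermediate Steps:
X = -1/7 (X = -1/7*1 = -1/7 ≈ -0.14286)
F(I) = -I/24 (F(I) = I*(-1/24) = -I/24)
v(U, S) = S/28 (v(U, S) = S*(1/28) = S/28)
m = -48215/168 (m = -1/24*(-1/7) - 1*287 = 1/168 - 287 = -48215/168 ≈ -286.99)
(m + v(32, 16))**2 = (-48215/168 + (1/28)*16)**2 = (-48215/168 + 4/7)**2 = (-48119/168)**2 = 2315438161/28224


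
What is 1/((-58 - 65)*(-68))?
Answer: 1/8364 ≈ 0.00011956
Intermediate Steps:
1/((-58 - 65)*(-68)) = 1/(-123*(-68)) = 1/8364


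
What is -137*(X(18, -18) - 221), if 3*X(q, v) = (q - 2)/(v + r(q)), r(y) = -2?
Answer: 454703/15 ≈ 30314.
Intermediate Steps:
X(q, v) = (-2 + q)/(3*(-2 + v)) (X(q, v) = ((q - 2)/(v - 2))/3 = ((-2 + q)/(-2 + v))/3 = (-2 + q)/(3*(-2 + v)))
-137*(X(18, -18) - 221) = -137*((-2 + 18)/(3*(-2 - 18)) - 221) = -137*((⅓)*16/(-20) - 221) = -137*((⅓)*(-1/20)*16 - 221) = -137*(-4/15 - 221) = -137*(-3319/15) = 454703/15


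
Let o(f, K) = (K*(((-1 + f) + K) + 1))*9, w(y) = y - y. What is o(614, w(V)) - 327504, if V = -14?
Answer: -327504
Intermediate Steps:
w(y) = 0
o(f, K) = 9*K*(K + f) (o(f, K) = (K*((-1 + K + f) + 1))*9 = (K*(K + f))*9 = 9*K*(K + f))
o(614, w(V)) - 327504 = 9*0*(0 + 614) - 327504 = 9*0*614 - 327504 = 0 - 327504 = -327504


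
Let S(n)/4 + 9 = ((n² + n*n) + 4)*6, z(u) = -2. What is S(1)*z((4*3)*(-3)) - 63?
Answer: -279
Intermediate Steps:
S(n) = 60 + 48*n² (S(n) = -36 + 4*(((n² + n*n) + 4)*6) = -36 + 4*(((n² + n²) + 4)*6) = -36 + 4*((2*n² + 4)*6) = -36 + 4*((4 + 2*n²)*6) = -36 + 4*(24 + 12*n²) = -36 + (96 + 48*n²) = 60 + 48*n²)
S(1)*z((4*3)*(-3)) - 63 = (60 + 48*1²)*(-2) - 63 = (60 + 48*1)*(-2) - 63 = (60 + 48)*(-2) - 63 = 108*(-2) - 63 = -216 - 63 = -279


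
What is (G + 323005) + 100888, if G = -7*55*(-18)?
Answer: 430823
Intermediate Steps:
G = 6930 (G = -385*(-18) = 6930)
(G + 323005) + 100888 = (6930 + 323005) + 100888 = 329935 + 100888 = 430823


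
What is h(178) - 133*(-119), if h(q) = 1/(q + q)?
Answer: 5634413/356 ≈ 15827.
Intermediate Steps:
h(q) = 1/(2*q)
h(178) - 133*(-119) = (½)/178 - 133*(-119) = (½)*(1/178) + 15827 = 1/356 + 15827 = 5634413/356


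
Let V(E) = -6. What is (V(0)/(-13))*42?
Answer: 252/13 ≈ 19.385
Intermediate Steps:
(V(0)/(-13))*42 = -6/(-13)*42 = -6*(-1/13)*42 = (6/13)*42 = 252/13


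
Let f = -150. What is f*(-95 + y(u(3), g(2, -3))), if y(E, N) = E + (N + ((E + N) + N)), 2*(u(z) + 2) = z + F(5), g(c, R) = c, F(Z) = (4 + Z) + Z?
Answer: 11400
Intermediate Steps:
F(Z) = 4 + 2*Z
u(z) = 5 + z/2 (u(z) = -2 + (z + (4 + 2*5))/2 = -2 + (z + (4 + 10))/2 = -2 + (z + 14)/2 = -2 + (14 + z)/2 = -2 + (7 + z/2) = 5 + z/2)
y(E, N) = 2*E + 3*N (y(E, N) = E + (N + (E + 2*N)) = E + (E + 3*N) = 2*E + 3*N)
f*(-95 + y(u(3), g(2, -3))) = -150*(-95 + (2*(5 + (½)*3) + 3*2)) = -150*(-95 + (2*(5 + 3/2) + 6)) = -150*(-95 + (2*(13/2) + 6)) = -150*(-95 + (13 + 6)) = -150*(-95 + 19) = -150*(-76) = 11400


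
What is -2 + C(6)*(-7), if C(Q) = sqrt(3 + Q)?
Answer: -23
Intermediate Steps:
-2 + C(6)*(-7) = -2 + sqrt(3 + 6)*(-7) = -2 + sqrt(9)*(-7) = -2 + 3*(-7) = -2 - 21 = -23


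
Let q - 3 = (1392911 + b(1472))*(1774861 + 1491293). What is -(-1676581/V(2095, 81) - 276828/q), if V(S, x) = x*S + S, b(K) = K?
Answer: 509040129970952427/52158531787646210 ≈ 9.7595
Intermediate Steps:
q = 4554269612985 (q = 3 + (1392911 + 1472)*(1774861 + 1491293) = 3 + 1394383*3266154 = 3 + 4554269612982 = 4554269612985)
V(S, x) = S + S*x (V(S, x) = S*x + S = S + S*x)
-(-1676581/V(2095, 81) - 276828/q) = -(-1676581*1/(2095*(1 + 81)) - 276828/4554269612985) = -(-1676581/(2095*82) - 276828*1/4554269612985) = -(-1676581/171790 - 92276/1518089870995) = -1*(-509040129970952427/52158531787646210) = 509040129970952427/52158531787646210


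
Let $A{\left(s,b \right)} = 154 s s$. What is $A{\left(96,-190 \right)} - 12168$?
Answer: $1407096$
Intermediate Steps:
$A{\left(s,b \right)} = 154 s^{2}$
$A{\left(96,-190 \right)} - 12168 = 154 \cdot 96^{2} - 12168 = 154 \cdot 9216 - 12168 = 1419264 - 12168 = 1407096$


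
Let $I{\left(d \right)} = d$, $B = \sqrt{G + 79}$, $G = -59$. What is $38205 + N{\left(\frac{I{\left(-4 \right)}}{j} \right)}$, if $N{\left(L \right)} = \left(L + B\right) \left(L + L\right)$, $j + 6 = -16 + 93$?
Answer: $\frac{192591437}{5041} - \frac{16 \sqrt{5}}{71} \approx 38205.0$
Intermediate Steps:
$B = 2 \sqrt{5}$ ($B = \sqrt{-59 + 79} = \sqrt{20} = 2 \sqrt{5} \approx 4.4721$)
$j = 71$ ($j = -6 + \left(-16 + 93\right) = -6 + 77 = 71$)
$N{\left(L \right)} = 2 L \left(L + 2 \sqrt{5}\right)$ ($N{\left(L \right)} = \left(L + 2 \sqrt{5}\right) \left(L + L\right) = \left(L + 2 \sqrt{5}\right) 2 L = 2 L \left(L + 2 \sqrt{5}\right)$)
$38205 + N{\left(\frac{I{\left(-4 \right)}}{j} \right)} = 38205 + 2 \left(- \frac{4}{71}\right) \left(- \frac{4}{71} + 2 \sqrt{5}\right) = 38205 + \left(\frac{32}{5041} - \frac{16 \sqrt{5}}{71}\right) = \frac{192591437}{5041} - \frac{16 \sqrt{5}}{71}$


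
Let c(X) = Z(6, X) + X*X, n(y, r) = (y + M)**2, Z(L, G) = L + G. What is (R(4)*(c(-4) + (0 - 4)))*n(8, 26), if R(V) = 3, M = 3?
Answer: 5082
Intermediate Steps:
Z(L, G) = G + L
n(y, r) = (3 + y)**2 (n(y, r) = (y + 3)**2 = (3 + y)**2)
c(X) = 6 + X + X**2 (c(X) = (X + 6) + X*X = (6 + X) + X**2 = 6 + X + X**2)
(R(4)*(c(-4) + (0 - 4)))*n(8, 26) = (3*((6 - 4 + (-4)**2) + (0 - 4)))*(3 + 8)**2 = (3*((6 - 4 + 16) - 4))*11**2 = (3*(18 - 4))*121 = (3*14)*121 = 42*121 = 5082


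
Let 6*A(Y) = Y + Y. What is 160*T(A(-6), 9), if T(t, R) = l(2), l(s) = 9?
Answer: 1440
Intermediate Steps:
A(Y) = Y/3 (A(Y) = (Y + Y)/6 = (2*Y)/6 = Y/3)
T(t, R) = 9
160*T(A(-6), 9) = 160*9 = 1440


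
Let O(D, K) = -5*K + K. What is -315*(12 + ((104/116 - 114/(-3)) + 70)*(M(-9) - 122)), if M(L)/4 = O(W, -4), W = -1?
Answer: 1985760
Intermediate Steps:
O(D, K) = -4*K
M(L) = 64 (M(L) = 4*(-4*(-4)) = 4*16 = 64)
-315*(12 + ((104/116 - 114/(-3)) + 70)*(M(-9) - 122)) = -315*(12 + ((104/116 - 114/(-3)) + 70)*(64 - 122)) = -315*(12 + ((104*(1/116) - 114*(-⅓)) + 70)*(-58)) = -315*(12 + ((26/29 + 38) + 70)*(-58)) = -315*(12 + (1128/29 + 70)*(-58)) = -315*(12 + (3158/29)*(-58)) = -315*(12 - 6316) = -315*(-6304) = 1985760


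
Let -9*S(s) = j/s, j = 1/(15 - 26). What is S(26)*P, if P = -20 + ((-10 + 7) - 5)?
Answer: -14/1287 ≈ -0.010878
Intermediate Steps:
j = -1/11 (j = 1/(-11) = -1/11 ≈ -0.090909)
P = -28 (P = -20 + (-3 - 5) = -20 - 8 = -28)
S(s) = 1/(99*s) (S(s) = -(-1)/(99*s) = 1/(99*s))
S(26)*P = ((1/99)/26)*(-28) = ((1/99)*(1/26))*(-28) = (1/2574)*(-28) = -14/1287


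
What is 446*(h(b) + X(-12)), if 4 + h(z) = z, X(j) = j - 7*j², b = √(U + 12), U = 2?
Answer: -456704 + 446*√14 ≈ -4.5504e+5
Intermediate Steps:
b = √14 (b = √(2 + 12) = √14 ≈ 3.7417)
X(j) = j - 7*j²
h(z) = -4 + z
446*(h(b) + X(-12)) = 446*((-4 + √14) - 12*(1 - 7*(-12))) = 446*((-4 + √14) - 12*(1 + 84)) = 446*((-4 + √14) - 12*85) = 446*((-4 + √14) - 1020) = 446*(-1024 + √14) = -456704 + 446*√14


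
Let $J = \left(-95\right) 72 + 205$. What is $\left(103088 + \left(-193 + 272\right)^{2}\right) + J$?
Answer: $102694$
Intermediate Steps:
$J = -6635$ ($J = -6840 + 205 = -6635$)
$\left(103088 + \left(-193 + 272\right)^{2}\right) + J = \left(103088 + \left(-193 + 272\right)^{2}\right) - 6635 = \left(103088 + 79^{2}\right) - 6635 = \left(103088 + 6241\right) - 6635 = 109329 - 6635 = 102694$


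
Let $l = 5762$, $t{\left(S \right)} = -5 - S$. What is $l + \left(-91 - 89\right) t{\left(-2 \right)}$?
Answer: $6302$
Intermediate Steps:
$l + \left(-91 - 89\right) t{\left(-2 \right)} = 5762 + \left(-91 - 89\right) \left(-5 - -2\right) = 5762 - 180 \left(-5 + 2\right) = 5762 - -540 = 5762 + 540 = 6302$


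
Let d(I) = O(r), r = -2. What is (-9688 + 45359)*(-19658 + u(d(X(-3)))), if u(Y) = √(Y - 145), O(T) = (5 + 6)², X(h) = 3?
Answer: -701220518 + 71342*I*√6 ≈ -7.0122e+8 + 1.7475e+5*I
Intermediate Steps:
O(T) = 121 (O(T) = 11² = 121)
d(I) = 121
u(Y) = √(-145 + Y)
(-9688 + 45359)*(-19658 + u(d(X(-3)))) = (-9688 + 45359)*(-19658 + √(-145 + 121)) = 35671*(-19658 + √(-24)) = 35671*(-19658 + 2*I*√6) = -701220518 + 71342*I*√6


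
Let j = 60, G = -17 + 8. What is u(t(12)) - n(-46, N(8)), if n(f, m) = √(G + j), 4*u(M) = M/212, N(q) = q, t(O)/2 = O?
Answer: 3/106 - √51 ≈ -7.1131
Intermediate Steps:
t(O) = 2*O
G = -9
u(M) = M/848 (u(M) = (M/212)/4 = M/848)
n(f, m) = √51 (n(f, m) = √(-9 + 60) = √51)
u(t(12)) - n(-46, N(8)) = (2*12)/848 - √51 = (1/848)*24 - √51 = 3/106 - √51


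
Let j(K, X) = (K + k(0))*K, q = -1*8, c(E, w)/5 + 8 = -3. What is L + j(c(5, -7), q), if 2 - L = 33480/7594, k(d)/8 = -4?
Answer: 18159499/3797 ≈ 4782.6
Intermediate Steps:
c(E, w) = -55 (c(E, w) = -40 + 5*(-3) = -40 - 15 = -55)
q = -8
k(d) = -32 (k(d) = 8*(-4) = -32)
L = -9146/3797 (L = 2 - 33480/7594 = 2 - 1*16740/3797 = 2 - 16740/3797 = -9146/3797 ≈ -2.4087)
j(K, X) = K*(-32 + K) (j(K, X) = (K - 32)*K = (-32 + K)*K = K*(-32 + K))
L + j(c(5, -7), q) = -9146/3797 - 55*(-32 - 55) = -9146/3797 - 55*(-87) = -9146/3797 + 4785 = 18159499/3797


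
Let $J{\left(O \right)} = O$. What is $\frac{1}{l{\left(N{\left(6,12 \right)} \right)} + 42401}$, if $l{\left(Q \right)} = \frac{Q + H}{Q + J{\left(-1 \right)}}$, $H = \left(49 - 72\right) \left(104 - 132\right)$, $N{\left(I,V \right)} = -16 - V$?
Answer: $\frac{29}{1229013} \approx 2.3596 \cdot 10^{-5}$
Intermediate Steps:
$H = 644$ ($H = \left(-23\right) \left(-28\right) = 644$)
$l{\left(Q \right)} = \frac{644 + Q}{-1 + Q}$ ($l{\left(Q \right)} = \frac{Q + 644}{Q - 1} = \frac{644 + Q}{-1 + Q}$)
$\frac{1}{l{\left(N{\left(6,12 \right)} \right)} + 42401} = \frac{1}{\frac{644 - 28}{-1 - 28} + 42401} = \frac{1}{\frac{1}{-29} \cdot 616 + 42401} = \frac{1}{\left(- \frac{1}{29}\right) 616 + 42401} = \frac{1}{- \frac{616}{29} + 42401} = \frac{1}{\frac{1229013}{29}} = \frac{29}{1229013}$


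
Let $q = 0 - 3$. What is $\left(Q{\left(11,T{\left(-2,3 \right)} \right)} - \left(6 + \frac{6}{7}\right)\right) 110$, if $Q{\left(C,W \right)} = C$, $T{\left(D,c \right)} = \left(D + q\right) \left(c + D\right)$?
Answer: $\frac{3190}{7} \approx 455.71$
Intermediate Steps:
$q = -3$ ($q = 0 - 3 = -3$)
$T{\left(D,c \right)} = \left(-3 + D\right) \left(D + c\right)$ ($T{\left(D,c \right)} = \left(D - 3\right) \left(c + D\right) = \left(-3 + D\right) \left(D + c\right)$)
$\left(Q{\left(11,T{\left(-2,3 \right)} \right)} - \left(6 + \frac{6}{7}\right)\right) 110 = \left(11 - \left(6 + \frac{6}{7}\right)\right) 110 = \left(11 - \frac{48}{7}\right) 110 = \frac{29}{7} \cdot 110 = \frac{3190}{7}$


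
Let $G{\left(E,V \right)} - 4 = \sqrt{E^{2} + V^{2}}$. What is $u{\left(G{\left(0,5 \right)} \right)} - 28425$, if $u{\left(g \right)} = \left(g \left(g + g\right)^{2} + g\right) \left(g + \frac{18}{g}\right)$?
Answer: $3750$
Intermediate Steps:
$G{\left(E,V \right)} = 4 + \sqrt{E^{2} + V^{2}}$
$u{\left(g \right)} = \left(g + 4 g^{3}\right) \left(g + \frac{18}{g}\right)$ ($u{\left(g \right)} = \left(g \left(2 g\right)^{2} + g\right) \left(g + \frac{18}{g}\right) = \left(g 4 g^{2} + g\right) \left(g + \frac{18}{g}\right) = \left(4 g^{3} + g\right) \left(g + \frac{18}{g}\right) = \left(g + 4 g^{3}\right) \left(g + \frac{18}{g}\right)$)
$u{\left(G{\left(0,5 \right)} \right)} - 28425 = \left(18 + 4 \left(4 + \sqrt{0^{2} + 5^{2}}\right)^{4} + 73 \left(4 + \sqrt{0^{2} + 5^{2}}\right)^{2}\right) - 28425 = \left(18 + 4 \left(4 + \sqrt{0 + 25}\right)^{4} + 73 \left(4 + \sqrt{0 + 25}\right)^{2}\right) - 28425 = \left(18 + 4 \left(4 + \sqrt{25}\right)^{4} + 73 \left(4 + \sqrt{25}\right)^{2}\right) - 28425 = \left(18 + 4 \left(4 + 5\right)^{4} + 73 \left(4 + 5\right)^{2}\right) - 28425 = \left(18 + 4 \cdot 9^{4} + 73 \cdot 9^{2}\right) - 28425 = \left(18 + 4 \cdot 6561 + 73 \cdot 81\right) - 28425 = \left(18 + 26244 + 5913\right) - 28425 = 32175 - 28425 = 3750$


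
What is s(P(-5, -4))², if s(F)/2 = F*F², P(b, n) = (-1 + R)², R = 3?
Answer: 16384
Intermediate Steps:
P(b, n) = 4 (P(b, n) = (-1 + 3)² = 2² = 4)
s(F) = 2*F³ (s(F) = 2*(F*F²) = 2*F³)
s(P(-5, -4))² = (2*4³)² = (2*64)² = 128² = 16384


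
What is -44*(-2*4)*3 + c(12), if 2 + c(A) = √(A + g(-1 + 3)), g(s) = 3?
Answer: 1054 + √15 ≈ 1057.9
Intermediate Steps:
c(A) = -2 + √(3 + A) (c(A) = -2 + √(A + 3) = -2 + √(3 + A))
-44*(-2*4)*3 + c(12) = -44*(-2*4)*3 + (-2 + √(3 + 12)) = -(-352)*3 + (-2 + √15) = -44*(-24) + (-2 + √15) = 1056 + (-2 + √15) = 1054 + √15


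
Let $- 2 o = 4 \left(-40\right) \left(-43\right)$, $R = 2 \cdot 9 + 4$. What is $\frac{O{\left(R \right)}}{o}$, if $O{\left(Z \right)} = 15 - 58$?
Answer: $\frac{1}{80} \approx 0.0125$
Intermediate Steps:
$R = 22$ ($R = 18 + 4 = 22$)
$o = -3440$ ($o = - \frac{4 \left(-40\right) \left(-43\right)}{2} = - \frac{\left(-160\right) \left(-43\right)}{2} = \left(- \frac{1}{2}\right) 6880 = -3440$)
$O{\left(Z \right)} = -43$ ($O{\left(Z \right)} = 15 - 58 = -43$)
$\frac{O{\left(R \right)}}{o} = - \frac{43}{-3440} = \left(-43\right) \left(- \frac{1}{3440}\right) = \frac{1}{80}$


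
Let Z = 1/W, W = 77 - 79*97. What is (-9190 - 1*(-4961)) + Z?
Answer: -32081195/7586 ≈ -4229.0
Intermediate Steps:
W = -7586 (W = 77 - 7663 = -7586)
Z = -1/7586 (Z = 1/(-7586) = -1/7586 ≈ -0.00013182)
(-9190 - 1*(-4961)) + Z = (-9190 - 1*(-4961)) - 1/7586 = (-9190 + 4961) - 1/7586 = -4229 - 1/7586 = -32081195/7586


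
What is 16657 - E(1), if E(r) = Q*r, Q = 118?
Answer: 16539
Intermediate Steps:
E(r) = 118*r
16657 - E(1) = 16657 - 118 = 16539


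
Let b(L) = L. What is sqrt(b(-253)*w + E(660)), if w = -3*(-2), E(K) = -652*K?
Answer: 3*I*sqrt(47982) ≈ 657.14*I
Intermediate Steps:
w = 6
sqrt(b(-253)*w + E(660)) = sqrt(-253*6 - 652*660) = sqrt(-1518 - 430320) = sqrt(-431838) = 3*I*sqrt(47982)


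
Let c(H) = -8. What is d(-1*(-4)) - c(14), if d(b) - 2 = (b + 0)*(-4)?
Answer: -6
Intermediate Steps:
d(b) = 2 - 4*b (d(b) = 2 + (b + 0)*(-4) = 2 + b*(-4) = 2 - 4*b)
d(-1*(-4)) - c(14) = (2 - (-4)*(-4)) - 1*(-8) = (2 - 4*4) + 8 = (2 - 16) + 8 = -14 + 8 = -6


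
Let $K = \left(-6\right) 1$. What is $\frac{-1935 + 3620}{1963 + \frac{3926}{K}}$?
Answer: $\frac{5055}{3926} \approx 1.2876$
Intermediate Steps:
$K = -6$
$\frac{-1935 + 3620}{1963 + \frac{3926}{K}} = \frac{-1935 + 3620}{1963 + \frac{3926}{-6}} = \frac{1685}{1963 + 3926 \left(- \frac{1}{6}\right)} = \frac{1685}{1963 - \frac{1963}{3}} = \frac{1685}{\frac{3926}{3}} = 1685 \cdot \frac{3}{3926} = \frac{5055}{3926}$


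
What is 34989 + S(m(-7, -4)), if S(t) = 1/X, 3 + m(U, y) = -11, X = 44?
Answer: 1539517/44 ≈ 34989.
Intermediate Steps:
m(U, y) = -14 (m(U, y) = -3 - 11 = -14)
S(t) = 1/44
34989 + S(m(-7, -4)) = 34989 + 1/44 = 1539517/44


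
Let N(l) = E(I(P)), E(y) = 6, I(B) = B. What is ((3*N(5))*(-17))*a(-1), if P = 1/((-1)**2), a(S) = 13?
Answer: -3978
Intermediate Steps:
P = 1 (P = 1/1 = 1)
N(l) = 6
((3*N(5))*(-17))*a(-1) = ((3*6)*(-17))*13 = (18*(-17))*13 = -306*13 = -3978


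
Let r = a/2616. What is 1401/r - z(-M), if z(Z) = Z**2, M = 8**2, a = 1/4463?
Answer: 16356962312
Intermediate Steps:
a = 1/4463 ≈ 0.00022406
M = 64
r = 1/11675208 (r = (1/4463)/2616 = (1/4463)*(1/2616) = 1/11675208 ≈ 8.5652e-8)
1401/r - z(-M) = 1401/(1/11675208) - (-1*64)**2 = 1401*11675208 - 1*(-64)**2 = 16356966408 - 1*4096 = 16356966408 - 4096 = 16356962312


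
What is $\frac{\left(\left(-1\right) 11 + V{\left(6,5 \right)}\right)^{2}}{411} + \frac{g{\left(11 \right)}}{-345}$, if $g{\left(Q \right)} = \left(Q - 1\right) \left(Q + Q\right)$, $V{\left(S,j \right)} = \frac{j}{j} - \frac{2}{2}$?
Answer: $- \frac{3245}{9453} \approx -0.34328$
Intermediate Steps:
$V{\left(S,j \right)} = 0$ ($V{\left(S,j \right)} = 1 - 1 = 0$)
$g{\left(Q \right)} = 2 Q \left(-1 + Q\right)$ ($g{\left(Q \right)} = \left(-1 + Q\right) 2 Q = 2 Q \left(-1 + Q\right)$)
$\frac{\left(\left(-1\right) 11 + V{\left(6,5 \right)}\right)^{2}}{411} + \frac{g{\left(11 \right)}}{-345} = \frac{\left(\left(-1\right) 11 + 0\right)^{2}}{411} + \frac{2 \cdot 11 \left(-1 + 11\right)}{-345} = \left(-11 + 0\right)^{2} \cdot \frac{1}{411} + 2 \cdot 11 \cdot 10 \left(- \frac{1}{345}\right) = \left(-11\right)^{2} \cdot \frac{1}{411} + 220 \left(- \frac{1}{345}\right) = 121 \cdot \frac{1}{411} - \frac{44}{69} = \frac{121}{411} - \frac{44}{69} = - \frac{3245}{9453}$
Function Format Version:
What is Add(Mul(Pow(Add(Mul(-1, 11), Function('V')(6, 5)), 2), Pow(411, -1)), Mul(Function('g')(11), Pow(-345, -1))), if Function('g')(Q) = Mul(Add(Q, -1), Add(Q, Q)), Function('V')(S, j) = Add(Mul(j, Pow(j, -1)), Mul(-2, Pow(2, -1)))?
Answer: Rational(-3245, 9453) ≈ -0.34328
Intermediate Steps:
Function('V')(S, j) = 0 (Function('V')(S, j) = Add(1, Mul(-2, Rational(1, 2))) = Add(1, -1) = 0)
Function('g')(Q) = Mul(2, Q, Add(-1, Q)) (Function('g')(Q) = Mul(Add(-1, Q), Mul(2, Q)) = Mul(2, Q, Add(-1, Q)))
Add(Mul(Pow(Add(Mul(-1, 11), Function('V')(6, 5)), 2), Pow(411, -1)), Mul(Function('g')(11), Pow(-345, -1))) = Add(Mul(Pow(Add(Mul(-1, 11), 0), 2), Pow(411, -1)), Mul(Mul(2, 11, Add(-1, 11)), Pow(-345, -1))) = Add(Mul(Pow(Add(-11, 0), 2), Rational(1, 411)), Mul(Mul(2, 11, 10), Rational(-1, 345))) = Add(Mul(Pow(-11, 2), Rational(1, 411)), Mul(220, Rational(-1, 345))) = Add(Mul(121, Rational(1, 411)), Rational(-44, 69)) = Add(Rational(121, 411), Rational(-44, 69)) = Rational(-3245, 9453)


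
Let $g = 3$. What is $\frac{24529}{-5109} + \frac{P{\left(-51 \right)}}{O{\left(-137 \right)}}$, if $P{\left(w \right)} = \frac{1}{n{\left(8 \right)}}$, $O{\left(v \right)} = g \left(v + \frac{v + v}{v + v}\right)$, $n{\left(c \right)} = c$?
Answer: $- \frac{26689255}{5558592} \approx -4.8014$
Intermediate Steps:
$O{\left(v \right)} = 3 + 3 v$ ($O{\left(v \right)} = 3 \left(v + \frac{v + v}{v + v}\right) = 3 \left(v + \frac{2 v}{2 v}\right) = 3 \left(v + 2 v \frac{1}{2 v}\right) = 3 \left(v + 1\right) = 3 \left(1 + v\right) = 3 + 3 v$)
$P{\left(w \right)} = \frac{1}{8}$
$\frac{24529}{-5109} + \frac{P{\left(-51 \right)}}{O{\left(-137 \right)}} = \frac{24529}{-5109} + \frac{1}{8 \left(3 + 3 \left(-137\right)\right)} = 24529 \left(- \frac{1}{5109}\right) + \frac{1}{8 \left(3 - 411\right)} = - \frac{24529}{5109} + \frac{1}{8 \left(-408\right)} = - \frac{24529}{5109} + \frac{1}{8} \left(- \frac{1}{408}\right) = - \frac{24529}{5109} - \frac{1}{3264} = - \frac{26689255}{5558592}$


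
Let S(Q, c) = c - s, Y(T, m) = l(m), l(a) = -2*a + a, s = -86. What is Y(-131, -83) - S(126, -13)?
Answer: 10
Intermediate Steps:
l(a) = -a
Y(T, m) = -m
S(Q, c) = 86 + c (S(Q, c) = c - 1*(-86) = c + 86 = 86 + c)
Y(-131, -83) - S(126, -13) = -1*(-83) - (86 - 13) = 83 - 1*73 = 83 - 73 = 10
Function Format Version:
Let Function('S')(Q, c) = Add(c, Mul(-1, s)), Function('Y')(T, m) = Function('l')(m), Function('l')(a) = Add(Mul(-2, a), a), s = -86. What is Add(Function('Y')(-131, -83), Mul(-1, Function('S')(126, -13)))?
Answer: 10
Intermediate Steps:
Function('l')(a) = Mul(-1, a)
Function('Y')(T, m) = Mul(-1, m)
Function('S')(Q, c) = Add(86, c) (Function('S')(Q, c) = Add(c, Mul(-1, -86)) = Add(c, 86) = Add(86, c))
Add(Function('Y')(-131, -83), Mul(-1, Function('S')(126, -13))) = Add(Mul(-1, -83), Mul(-1, Add(86, -13))) = Add(83, Mul(-1, 73)) = Add(83, -73) = 10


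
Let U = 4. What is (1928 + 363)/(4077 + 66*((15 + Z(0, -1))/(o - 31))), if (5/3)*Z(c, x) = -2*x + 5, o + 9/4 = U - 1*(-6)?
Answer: 355105/623487 ≈ 0.56955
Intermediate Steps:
o = 31/4 (o = -9/4 + (4 - 1*(-6)) = -9/4 + (4 + 6) = -9/4 + 10 = 31/4 ≈ 7.7500)
Z(c, x) = 3 - 6*x/5 (Z(c, x) = 3*(-2*x + 5)/5 = 3*(5 - 2*x)/5 = 3 - 6*x/5)
(1928 + 363)/(4077 + 66*((15 + Z(0, -1))/(o - 31))) = (1928 + 363)/(4077 + 66*((15 + (3 - 6/5*(-1)))/(31/4 - 31))) = 2291/(4077 + 66*((15 + (3 + 6/5))/(-93/4))) = 2291/(4077 + 66*((15 + 21/5)*(-4/93))) = 2291/(4077 + 66*((96/5)*(-4/93))) = 2291/(4077 + 66*(-128/155)) = 2291/(4077 - 8448/155) = 2291/(623487/155) = 2291*(155/623487) = 355105/623487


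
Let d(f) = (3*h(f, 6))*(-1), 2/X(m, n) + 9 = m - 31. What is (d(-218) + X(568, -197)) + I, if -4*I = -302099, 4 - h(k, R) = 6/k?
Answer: 2172952627/28776 ≈ 75513.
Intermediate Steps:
X(m, n) = 2/(-40 + m) (X(m, n) = 2/(-9 + (m - 31)) = 2/(-9 + (-31 + m)) = 2/(-40 + m))
h(k, R) = 4 - 6/k
I = 302099/4 (I = -¼*(-302099) = 302099/4 ≈ 75525.)
d(f) = -12 + 18/f (d(f) = (3*(4 - 6/f))*(-1) = (12 - 18/f)*(-1) = -12 + 18/f)
(d(-218) + X(568, -197)) + I = ((-12 + 18/(-218)) + 2/(-40 + 568)) + 302099/4 = ((-12 + 18*(-1/218)) + 2/528) + 302099/4 = ((-12 - 9/109) + 2*(1/528)) + 302099/4 = (-1317/109 + 1/264) + 302099/4 = -347579/28776 + 302099/4 = 2172952627/28776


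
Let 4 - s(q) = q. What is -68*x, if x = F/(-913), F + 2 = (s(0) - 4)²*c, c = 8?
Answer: -136/913 ≈ -0.14896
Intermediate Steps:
s(q) = 4 - q
F = -2 (F = -2 + ((4 - 1*0) - 4)²*8 = -2 + ((4 + 0) - 4)²*8 = -2 + (4 - 4)²*8 = -2 + 0²*8 = -2 + 0*8 = -2 + 0 = -2)
x = 2/913 (x = -2/(-913) = -2*(-1/913) = 2/913 ≈ 0.0021906)
-68*x = -68*2/913 = -136/913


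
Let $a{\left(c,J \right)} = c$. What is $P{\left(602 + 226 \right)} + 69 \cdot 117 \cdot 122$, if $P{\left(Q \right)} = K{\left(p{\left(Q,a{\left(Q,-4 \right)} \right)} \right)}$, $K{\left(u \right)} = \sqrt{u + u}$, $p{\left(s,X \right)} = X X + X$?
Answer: $984906 + 6 \sqrt{38134} \approx 9.8608 \cdot 10^{5}$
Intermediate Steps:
$p{\left(s,X \right)} = X + X^{2}$ ($p{\left(s,X \right)} = X^{2} + X = X + X^{2}$)
$K{\left(u \right)} = \sqrt{2} \sqrt{u}$ ($K{\left(u \right)} = \sqrt{2 u} = \sqrt{2} \sqrt{u}$)
$P{\left(Q \right)} = \sqrt{2} \sqrt{Q \left(1 + Q\right)}$
$P{\left(602 + 226 \right)} + 69 \cdot 117 \cdot 122 = \sqrt{2} \sqrt{\left(602 + 226\right) \left(1 + \left(602 + 226\right)\right)} + 69 \cdot 117 \cdot 122 = \sqrt{2} \sqrt{828 \left(1 + 828\right)} + 8073 \cdot 122 = \sqrt{2} \sqrt{828 \cdot 829} + 984906 = \sqrt{2} \sqrt{686412} + 984906 = \sqrt{2} \cdot 6 \sqrt{19067} + 984906 = 6 \sqrt{38134} + 984906 = 984906 + 6 \sqrt{38134}$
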